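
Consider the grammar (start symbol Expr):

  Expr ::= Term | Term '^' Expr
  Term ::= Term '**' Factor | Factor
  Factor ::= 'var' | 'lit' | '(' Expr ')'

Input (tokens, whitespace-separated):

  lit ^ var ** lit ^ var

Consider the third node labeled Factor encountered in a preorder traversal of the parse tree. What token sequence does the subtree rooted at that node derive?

lit

[Expr [Term [Factor lit]] ^ [Expr [Term [Term [Factor var]] ** [Factor lit]] ^ [Expr [Term [Factor var]]]]]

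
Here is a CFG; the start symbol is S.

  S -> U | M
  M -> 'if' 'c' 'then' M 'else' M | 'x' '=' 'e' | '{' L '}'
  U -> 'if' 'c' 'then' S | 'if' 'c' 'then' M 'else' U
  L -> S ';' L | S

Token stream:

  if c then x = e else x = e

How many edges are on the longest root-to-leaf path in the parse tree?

3

[S [M if c then [M x = e] else [M x = e]]]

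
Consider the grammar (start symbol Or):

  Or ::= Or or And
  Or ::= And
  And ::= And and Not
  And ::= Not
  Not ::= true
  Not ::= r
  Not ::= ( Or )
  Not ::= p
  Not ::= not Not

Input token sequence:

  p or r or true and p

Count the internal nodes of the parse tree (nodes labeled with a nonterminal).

11

[Or [Or [Or [And [Not p]]] or [And [Not r]]] or [And [And [Not true]] and [Not p]]]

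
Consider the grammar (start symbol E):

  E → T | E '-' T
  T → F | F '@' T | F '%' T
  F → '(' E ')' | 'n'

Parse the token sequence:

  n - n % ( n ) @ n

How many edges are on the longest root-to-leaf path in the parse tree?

[E [E [T [F n]]] - [T [F n] % [T [F ( [E [T [F n]]] )] @ [T [F n]]]]]

7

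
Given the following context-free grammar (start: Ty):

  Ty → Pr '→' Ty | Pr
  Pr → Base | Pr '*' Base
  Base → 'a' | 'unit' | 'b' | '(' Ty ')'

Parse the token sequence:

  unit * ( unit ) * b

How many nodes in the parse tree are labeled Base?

4

[Ty [Pr [Pr [Pr [Base unit]] * [Base ( [Ty [Pr [Base unit]]] )]] * [Base b]]]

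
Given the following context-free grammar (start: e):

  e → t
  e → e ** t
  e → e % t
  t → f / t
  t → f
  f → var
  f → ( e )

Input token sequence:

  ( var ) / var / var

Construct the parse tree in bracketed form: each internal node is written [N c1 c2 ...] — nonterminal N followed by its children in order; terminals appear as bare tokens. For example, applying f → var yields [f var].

e
t
f / t
( e ) / t
( t ) / t
( f ) / t
( var ) / t
( var ) / f / t
( var ) / var / t
( var ) / var / f
( var ) / var / var

[e [t [f ( [e [t [f var]]] )] / [t [f var] / [t [f var]]]]]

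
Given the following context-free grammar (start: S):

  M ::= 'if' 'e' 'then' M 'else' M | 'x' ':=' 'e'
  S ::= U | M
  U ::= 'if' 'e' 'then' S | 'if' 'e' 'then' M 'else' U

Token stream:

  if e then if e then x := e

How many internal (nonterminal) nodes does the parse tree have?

[S [U if e then [S [U if e then [S [M x := e]]]]]]

6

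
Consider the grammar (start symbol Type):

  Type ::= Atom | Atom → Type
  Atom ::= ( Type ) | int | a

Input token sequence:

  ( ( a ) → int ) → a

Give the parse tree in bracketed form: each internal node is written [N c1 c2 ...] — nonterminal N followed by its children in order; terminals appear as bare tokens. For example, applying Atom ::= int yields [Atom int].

Type
Atom → Type
( Type ) → Type
( Atom → Type ) → Type
( ( Type ) → Type ) → Type
( ( Atom ) → Type ) → Type
( ( a ) → Type ) → Type
( ( a ) → Atom ) → Type
( ( a ) → int ) → Type
( ( a ) → int ) → Atom
( ( a ) → int ) → a

[Type [Atom ( [Type [Atom ( [Type [Atom a]] )] → [Type [Atom int]]] )] → [Type [Atom a]]]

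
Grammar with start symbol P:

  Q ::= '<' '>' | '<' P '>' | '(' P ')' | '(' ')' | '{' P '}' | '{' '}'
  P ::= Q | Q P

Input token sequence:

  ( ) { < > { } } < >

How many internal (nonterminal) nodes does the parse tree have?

[P [Q ( )] [P [Q { [P [Q < >] [P [Q { }]]] }] [P [Q < >]]]]

10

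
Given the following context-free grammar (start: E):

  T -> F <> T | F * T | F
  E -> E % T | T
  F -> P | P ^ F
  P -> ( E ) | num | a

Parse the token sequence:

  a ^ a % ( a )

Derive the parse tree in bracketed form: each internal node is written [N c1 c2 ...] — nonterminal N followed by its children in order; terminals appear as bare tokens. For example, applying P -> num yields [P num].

E
E % T
T % T
F % T
P ^ F % T
a ^ F % T
a ^ P % T
a ^ a % T
a ^ a % F
a ^ a % P
a ^ a % ( E )
a ^ a % ( T )
a ^ a % ( F )
a ^ a % ( P )
a ^ a % ( a )

[E [E [T [F [P a] ^ [F [P a]]]]] % [T [F [P ( [E [T [F [P a]]]] )]]]]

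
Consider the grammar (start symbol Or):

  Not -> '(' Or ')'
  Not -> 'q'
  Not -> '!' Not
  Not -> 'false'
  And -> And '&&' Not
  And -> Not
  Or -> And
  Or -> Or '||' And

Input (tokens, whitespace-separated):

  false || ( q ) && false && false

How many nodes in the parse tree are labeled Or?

[Or [Or [And [Not false]]] || [And [And [And [Not ( [Or [And [Not q]]] )]] && [Not false]] && [Not false]]]

3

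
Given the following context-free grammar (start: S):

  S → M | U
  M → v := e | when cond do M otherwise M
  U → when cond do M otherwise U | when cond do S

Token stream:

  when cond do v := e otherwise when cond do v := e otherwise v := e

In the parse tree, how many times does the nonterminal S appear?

1

[S [M when cond do [M v := e] otherwise [M when cond do [M v := e] otherwise [M v := e]]]]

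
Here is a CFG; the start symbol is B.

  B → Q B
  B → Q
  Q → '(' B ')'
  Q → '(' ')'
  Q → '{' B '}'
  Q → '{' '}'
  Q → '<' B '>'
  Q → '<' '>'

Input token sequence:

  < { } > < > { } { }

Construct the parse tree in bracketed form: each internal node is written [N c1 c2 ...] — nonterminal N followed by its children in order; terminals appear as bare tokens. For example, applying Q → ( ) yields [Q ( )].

B
Q B
< B > B
< Q > B
< { } > B
< { } > Q B
< { } > < > B
< { } > < > Q B
< { } > < > { } B
< { } > < > { } Q
< { } > < > { } { }

[B [Q < [B [Q { }]] >] [B [Q < >] [B [Q { }] [B [Q { }]]]]]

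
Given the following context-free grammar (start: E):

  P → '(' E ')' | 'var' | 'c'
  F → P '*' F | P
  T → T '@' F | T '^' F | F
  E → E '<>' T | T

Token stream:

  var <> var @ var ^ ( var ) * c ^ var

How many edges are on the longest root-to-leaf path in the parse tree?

[E [E [T [F [P var]]]] <> [T [T [T [T [F [P var]]] @ [F [P var]]] ^ [F [P ( [E [T [F [P var]]]] )] * [F [P c]]]] ^ [F [P var]]]]

9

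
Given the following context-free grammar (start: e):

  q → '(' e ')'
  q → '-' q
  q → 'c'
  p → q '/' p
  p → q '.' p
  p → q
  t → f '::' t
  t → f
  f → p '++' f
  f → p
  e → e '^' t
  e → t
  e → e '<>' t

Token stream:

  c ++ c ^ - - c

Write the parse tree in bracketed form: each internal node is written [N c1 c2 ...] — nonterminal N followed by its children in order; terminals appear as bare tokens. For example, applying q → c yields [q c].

[e [e [t [f [p [q c]] ++ [f [p [q c]]]]]] ^ [t [f [p [q - [q - [q c]]]]]]]

e
e ^ t
t ^ t
f ^ t
p ++ f ^ t
q ++ f ^ t
c ++ f ^ t
c ++ p ^ t
c ++ q ^ t
c ++ c ^ t
c ++ c ^ f
c ++ c ^ p
c ++ c ^ q
c ++ c ^ - q
c ++ c ^ - - q
c ++ c ^ - - c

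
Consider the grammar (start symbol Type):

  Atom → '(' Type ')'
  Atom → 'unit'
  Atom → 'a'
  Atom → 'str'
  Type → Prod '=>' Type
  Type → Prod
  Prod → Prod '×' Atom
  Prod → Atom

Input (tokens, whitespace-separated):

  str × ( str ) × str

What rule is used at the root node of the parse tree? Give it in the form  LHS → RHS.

[Type [Prod [Prod [Prod [Atom str]] × [Atom ( [Type [Prod [Atom str]]] )]] × [Atom str]]]

Type → Prod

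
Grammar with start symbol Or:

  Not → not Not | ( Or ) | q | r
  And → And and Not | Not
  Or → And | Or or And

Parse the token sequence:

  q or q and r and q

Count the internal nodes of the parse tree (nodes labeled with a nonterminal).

10

[Or [Or [And [Not q]]] or [And [And [And [Not q]] and [Not r]] and [Not q]]]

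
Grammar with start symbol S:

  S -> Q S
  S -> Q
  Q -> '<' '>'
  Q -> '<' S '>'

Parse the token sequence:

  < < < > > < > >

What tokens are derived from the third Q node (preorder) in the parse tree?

< >

[S [Q < [S [Q < [S [Q < >]] >] [S [Q < >]]] >]]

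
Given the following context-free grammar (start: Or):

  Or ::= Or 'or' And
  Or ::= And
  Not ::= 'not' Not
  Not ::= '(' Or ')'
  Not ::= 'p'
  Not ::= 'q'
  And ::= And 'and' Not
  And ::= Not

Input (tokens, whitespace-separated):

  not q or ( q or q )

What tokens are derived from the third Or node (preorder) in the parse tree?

q or q

[Or [Or [And [Not not [Not q]]]] or [And [Not ( [Or [Or [And [Not q]]] or [And [Not q]]] )]]]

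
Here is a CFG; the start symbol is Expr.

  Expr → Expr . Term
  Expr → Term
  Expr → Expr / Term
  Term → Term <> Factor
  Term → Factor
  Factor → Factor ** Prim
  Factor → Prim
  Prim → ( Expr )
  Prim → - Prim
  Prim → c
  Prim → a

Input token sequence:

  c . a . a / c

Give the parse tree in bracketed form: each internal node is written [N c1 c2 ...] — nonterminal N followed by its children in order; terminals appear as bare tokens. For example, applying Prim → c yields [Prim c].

[Expr [Expr [Expr [Expr [Term [Factor [Prim c]]]] . [Term [Factor [Prim a]]]] . [Term [Factor [Prim a]]]] / [Term [Factor [Prim c]]]]

Expr
Expr / Term
Expr . Term / Term
Expr . Term . Term / Term
Term . Term . Term / Term
Factor . Term . Term / Term
Prim . Term . Term / Term
c . Term . Term / Term
c . Factor . Term / Term
c . Prim . Term / Term
c . a . Term / Term
c . a . Factor / Term
c . a . Prim / Term
c . a . a / Term
c . a . a / Factor
c . a . a / Prim
c . a . a / c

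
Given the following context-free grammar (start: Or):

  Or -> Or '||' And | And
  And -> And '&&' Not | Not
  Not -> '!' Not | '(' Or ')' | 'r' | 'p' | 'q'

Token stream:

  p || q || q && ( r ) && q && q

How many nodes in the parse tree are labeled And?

7

[Or [Or [Or [And [Not p]]] || [And [Not q]]] || [And [And [And [And [Not q]] && [Not ( [Or [And [Not r]]] )]] && [Not q]] && [Not q]]]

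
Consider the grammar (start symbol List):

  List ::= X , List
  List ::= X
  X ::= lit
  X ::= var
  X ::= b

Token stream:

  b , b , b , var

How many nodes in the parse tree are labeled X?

4

[List [X b] , [List [X b] , [List [X b] , [List [X var]]]]]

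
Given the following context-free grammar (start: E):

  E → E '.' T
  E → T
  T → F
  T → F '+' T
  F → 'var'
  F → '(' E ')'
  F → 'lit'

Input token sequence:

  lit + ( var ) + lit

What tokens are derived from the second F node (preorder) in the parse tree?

( var )

[E [T [F lit] + [T [F ( [E [T [F var]]] )] + [T [F lit]]]]]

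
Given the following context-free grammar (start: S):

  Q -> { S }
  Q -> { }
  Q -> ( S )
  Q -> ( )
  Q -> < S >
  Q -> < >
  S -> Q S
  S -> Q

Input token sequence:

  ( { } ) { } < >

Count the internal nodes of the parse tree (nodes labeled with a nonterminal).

[S [Q ( [S [Q { }]] )] [S [Q { }] [S [Q < >]]]]

8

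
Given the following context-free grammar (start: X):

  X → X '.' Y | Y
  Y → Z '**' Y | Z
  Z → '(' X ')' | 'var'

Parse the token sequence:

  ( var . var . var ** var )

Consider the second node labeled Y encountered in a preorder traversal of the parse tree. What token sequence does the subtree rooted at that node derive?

var

[X [Y [Z ( [X [X [X [Y [Z var]]] . [Y [Z var]]] . [Y [Z var] ** [Y [Z var]]]] )]]]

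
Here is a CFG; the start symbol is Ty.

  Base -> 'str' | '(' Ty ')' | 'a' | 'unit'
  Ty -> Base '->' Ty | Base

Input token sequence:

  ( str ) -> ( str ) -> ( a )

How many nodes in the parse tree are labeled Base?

[Ty [Base ( [Ty [Base str]] )] -> [Ty [Base ( [Ty [Base str]] )] -> [Ty [Base ( [Ty [Base a]] )]]]]

6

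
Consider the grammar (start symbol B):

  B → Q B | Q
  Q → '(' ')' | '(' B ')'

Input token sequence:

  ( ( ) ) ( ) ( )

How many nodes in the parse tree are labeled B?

[B [Q ( [B [Q ( )]] )] [B [Q ( )] [B [Q ( )]]]]

4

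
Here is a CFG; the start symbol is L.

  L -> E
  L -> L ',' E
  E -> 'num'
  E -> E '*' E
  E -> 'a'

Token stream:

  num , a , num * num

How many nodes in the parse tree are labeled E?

5

[L [L [L [E num]] , [E a]] , [E [E num] * [E num]]]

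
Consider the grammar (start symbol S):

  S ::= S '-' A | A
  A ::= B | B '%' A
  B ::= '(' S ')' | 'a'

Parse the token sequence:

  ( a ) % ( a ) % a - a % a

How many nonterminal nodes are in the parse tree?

[S [S [A [B ( [S [A [B a]]] )] % [A [B ( [S [A [B a]]] )] % [A [B a]]]]] - [A [B a] % [A [B a]]]]

18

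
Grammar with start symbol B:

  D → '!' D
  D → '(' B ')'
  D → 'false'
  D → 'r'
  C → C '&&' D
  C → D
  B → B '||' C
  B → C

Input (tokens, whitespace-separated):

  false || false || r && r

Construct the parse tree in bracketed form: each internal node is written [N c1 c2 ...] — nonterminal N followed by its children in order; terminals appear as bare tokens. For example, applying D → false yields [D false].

[B [B [B [C [D false]]] || [C [D false]]] || [C [C [D r]] && [D r]]]

B
B || C
B || C || C
C || C || C
D || C || C
false || C || C
false || D || C
false || false || C
false || false || C && D
false || false || D && D
false || false || r && D
false || false || r && r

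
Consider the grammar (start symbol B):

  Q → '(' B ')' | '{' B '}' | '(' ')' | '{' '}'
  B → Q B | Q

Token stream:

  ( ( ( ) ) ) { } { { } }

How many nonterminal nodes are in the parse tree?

12

[B [Q ( [B [Q ( [B [Q ( )]] )]] )] [B [Q { }] [B [Q { [B [Q { }]] }]]]]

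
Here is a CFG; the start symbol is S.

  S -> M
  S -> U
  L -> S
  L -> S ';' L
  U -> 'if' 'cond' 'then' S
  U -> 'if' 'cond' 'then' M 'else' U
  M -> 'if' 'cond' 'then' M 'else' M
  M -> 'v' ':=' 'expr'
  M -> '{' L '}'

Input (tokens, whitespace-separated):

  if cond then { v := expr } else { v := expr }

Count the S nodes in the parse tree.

[S [M if cond then [M { [L [S [M v := expr]]] }] else [M { [L [S [M v := expr]]] }]]]

3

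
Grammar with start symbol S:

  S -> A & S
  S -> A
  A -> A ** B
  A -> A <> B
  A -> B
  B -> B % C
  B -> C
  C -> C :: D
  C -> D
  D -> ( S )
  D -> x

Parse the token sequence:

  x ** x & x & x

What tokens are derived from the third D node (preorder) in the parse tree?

x

[S [A [A [B [C [D x]]]] ** [B [C [D x]]]] & [S [A [B [C [D x]]]] & [S [A [B [C [D x]]]]]]]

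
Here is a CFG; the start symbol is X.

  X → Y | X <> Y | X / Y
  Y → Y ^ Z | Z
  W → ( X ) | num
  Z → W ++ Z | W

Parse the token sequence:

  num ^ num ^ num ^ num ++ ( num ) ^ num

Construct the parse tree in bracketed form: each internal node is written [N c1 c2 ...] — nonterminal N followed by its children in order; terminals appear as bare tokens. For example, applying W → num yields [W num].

X
Y
Y ^ Z
Y ^ Z ^ Z
Y ^ Z ^ Z ^ Z
Y ^ Z ^ Z ^ Z ^ Z
Z ^ Z ^ Z ^ Z ^ Z
W ^ Z ^ Z ^ Z ^ Z
num ^ Z ^ Z ^ Z ^ Z
num ^ W ^ Z ^ Z ^ Z
num ^ num ^ Z ^ Z ^ Z
num ^ num ^ W ^ Z ^ Z
num ^ num ^ num ^ Z ^ Z
num ^ num ^ num ^ W ++ Z ^ Z
num ^ num ^ num ^ num ++ Z ^ Z
num ^ num ^ num ^ num ++ W ^ Z
num ^ num ^ num ^ num ++ ( X ) ^ Z
num ^ num ^ num ^ num ++ ( Y ) ^ Z
num ^ num ^ num ^ num ++ ( Z ) ^ Z
num ^ num ^ num ^ num ++ ( W ) ^ Z
num ^ num ^ num ^ num ++ ( num ) ^ Z
num ^ num ^ num ^ num ++ ( num ) ^ W
num ^ num ^ num ^ num ++ ( num ) ^ num

[X [Y [Y [Y [Y [Y [Z [W num]]] ^ [Z [W num]]] ^ [Z [W num]]] ^ [Z [W num] ++ [Z [W ( [X [Y [Z [W num]]]] )]]]] ^ [Z [W num]]]]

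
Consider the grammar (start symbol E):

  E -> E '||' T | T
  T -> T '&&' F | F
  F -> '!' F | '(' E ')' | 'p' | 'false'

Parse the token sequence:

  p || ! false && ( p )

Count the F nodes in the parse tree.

5

[E [E [T [F p]]] || [T [T [F ! [F false]]] && [F ( [E [T [F p]]] )]]]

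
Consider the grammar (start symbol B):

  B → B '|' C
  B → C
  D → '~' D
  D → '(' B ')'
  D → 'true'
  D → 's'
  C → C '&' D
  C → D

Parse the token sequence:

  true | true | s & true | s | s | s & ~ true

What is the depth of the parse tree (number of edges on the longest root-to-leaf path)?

[B [B [B [B [B [B [C [D true]]] | [C [D true]]] | [C [C [D s]] & [D true]]] | [C [D s]]] | [C [D s]]] | [C [C [D s]] & [D ~ [D true]]]]

8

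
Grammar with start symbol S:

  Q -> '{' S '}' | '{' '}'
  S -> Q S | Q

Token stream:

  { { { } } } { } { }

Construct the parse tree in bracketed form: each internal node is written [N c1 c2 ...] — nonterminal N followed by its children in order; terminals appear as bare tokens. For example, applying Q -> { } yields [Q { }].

S
Q S
{ S } S
{ Q } S
{ { S } } S
{ { Q } } S
{ { { } } } S
{ { { } } } Q S
{ { { } } } { } S
{ { { } } } { } Q
{ { { } } } { } { }

[S [Q { [S [Q { [S [Q { }]] }]] }] [S [Q { }] [S [Q { }]]]]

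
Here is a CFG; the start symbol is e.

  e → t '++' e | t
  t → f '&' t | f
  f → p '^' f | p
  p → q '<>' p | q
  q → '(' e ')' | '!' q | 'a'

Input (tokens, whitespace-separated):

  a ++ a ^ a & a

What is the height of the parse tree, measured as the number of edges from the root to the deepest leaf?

7

[e [t [f [p [q a]]]] ++ [e [t [f [p [q a]] ^ [f [p [q a]]]] & [t [f [p [q a]]]]]]]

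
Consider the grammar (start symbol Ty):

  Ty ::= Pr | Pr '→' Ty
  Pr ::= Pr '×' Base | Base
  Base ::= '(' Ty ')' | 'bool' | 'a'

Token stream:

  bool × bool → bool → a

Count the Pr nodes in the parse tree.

[Ty [Pr [Pr [Base bool]] × [Base bool]] → [Ty [Pr [Base bool]] → [Ty [Pr [Base a]]]]]

4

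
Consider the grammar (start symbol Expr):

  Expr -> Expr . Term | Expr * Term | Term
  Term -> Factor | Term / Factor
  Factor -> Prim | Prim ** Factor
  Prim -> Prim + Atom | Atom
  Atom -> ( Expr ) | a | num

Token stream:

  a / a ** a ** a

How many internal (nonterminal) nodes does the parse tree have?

[Expr [Term [Term [Factor [Prim [Atom a]]]] / [Factor [Prim [Atom a]] ** [Factor [Prim [Atom a]] ** [Factor [Prim [Atom a]]]]]]]

15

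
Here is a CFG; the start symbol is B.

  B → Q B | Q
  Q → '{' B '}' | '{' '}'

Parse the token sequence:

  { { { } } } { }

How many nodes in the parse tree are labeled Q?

4

[B [Q { [B [Q { [B [Q { }]] }]] }] [B [Q { }]]]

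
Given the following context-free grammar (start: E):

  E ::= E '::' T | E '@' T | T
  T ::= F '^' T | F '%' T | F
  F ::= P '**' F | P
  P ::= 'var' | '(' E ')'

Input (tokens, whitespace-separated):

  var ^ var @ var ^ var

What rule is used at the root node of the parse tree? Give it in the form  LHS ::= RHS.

[E [E [T [F [P var]] ^ [T [F [P var]]]]] @ [T [F [P var]] ^ [T [F [P var]]]]]

E ::= E '@' T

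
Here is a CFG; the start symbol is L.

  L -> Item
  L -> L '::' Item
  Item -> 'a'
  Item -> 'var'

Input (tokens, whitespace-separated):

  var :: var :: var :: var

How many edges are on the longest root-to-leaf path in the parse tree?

5

[L [L [L [L [Item var]] :: [Item var]] :: [Item var]] :: [Item var]]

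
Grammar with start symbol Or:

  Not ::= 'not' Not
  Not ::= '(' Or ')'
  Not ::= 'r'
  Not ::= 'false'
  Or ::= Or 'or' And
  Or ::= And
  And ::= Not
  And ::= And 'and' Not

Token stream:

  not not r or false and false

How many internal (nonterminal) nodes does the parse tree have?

10

[Or [Or [And [Not not [Not not [Not r]]]]] or [And [And [Not false]] and [Not false]]]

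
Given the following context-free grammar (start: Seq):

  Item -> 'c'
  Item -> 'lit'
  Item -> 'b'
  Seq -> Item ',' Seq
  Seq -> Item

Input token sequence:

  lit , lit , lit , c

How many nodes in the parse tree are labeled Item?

4

[Seq [Item lit] , [Seq [Item lit] , [Seq [Item lit] , [Seq [Item c]]]]]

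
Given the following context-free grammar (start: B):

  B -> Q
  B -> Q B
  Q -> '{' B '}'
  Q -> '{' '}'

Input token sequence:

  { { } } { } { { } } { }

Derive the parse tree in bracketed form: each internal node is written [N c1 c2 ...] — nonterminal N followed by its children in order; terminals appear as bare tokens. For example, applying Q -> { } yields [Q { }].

[B [Q { [B [Q { }]] }] [B [Q { }] [B [Q { [B [Q { }]] }] [B [Q { }]]]]]

B
Q B
{ B } B
{ Q } B
{ { } } B
{ { } } Q B
{ { } } { } B
{ { } } { } Q B
{ { } } { } { B } B
{ { } } { } { Q } B
{ { } } { } { { } } B
{ { } } { } { { } } Q
{ { } } { } { { } } { }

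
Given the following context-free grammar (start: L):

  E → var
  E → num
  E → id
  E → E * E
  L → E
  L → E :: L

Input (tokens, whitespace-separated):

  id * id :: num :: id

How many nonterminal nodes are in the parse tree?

[L [E [E id] * [E id]] :: [L [E num] :: [L [E id]]]]

8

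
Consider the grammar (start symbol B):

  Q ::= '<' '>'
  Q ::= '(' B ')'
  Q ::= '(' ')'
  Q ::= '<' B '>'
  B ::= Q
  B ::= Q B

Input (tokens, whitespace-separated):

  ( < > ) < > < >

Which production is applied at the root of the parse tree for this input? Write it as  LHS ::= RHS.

[B [Q ( [B [Q < >]] )] [B [Q < >] [B [Q < >]]]]

B ::= Q B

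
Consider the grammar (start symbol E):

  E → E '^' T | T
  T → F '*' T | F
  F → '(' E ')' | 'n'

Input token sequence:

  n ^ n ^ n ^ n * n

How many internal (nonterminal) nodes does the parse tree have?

14

[E [E [E [E [T [F n]]] ^ [T [F n]]] ^ [T [F n]]] ^ [T [F n] * [T [F n]]]]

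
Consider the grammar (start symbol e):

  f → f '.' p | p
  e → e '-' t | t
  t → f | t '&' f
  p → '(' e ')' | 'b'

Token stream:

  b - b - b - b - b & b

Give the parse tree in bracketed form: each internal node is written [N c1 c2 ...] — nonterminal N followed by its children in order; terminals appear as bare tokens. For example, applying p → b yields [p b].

e
e - t
e - t - t
e - t - t - t
e - t - t - t - t
t - t - t - t - t
f - t - t - t - t
p - t - t - t - t
b - t - t - t - t
b - f - t - t - t
b - p - t - t - t
b - b - t - t - t
b - b - f - t - t
b - b - p - t - t
b - b - b - t - t
b - b - b - f - t
b - b - b - p - t
b - b - b - b - t
b - b - b - b - t & f
b - b - b - b - f & f
b - b - b - b - p & f
b - b - b - b - b & f
b - b - b - b - b & p
b - b - b - b - b & b

[e [e [e [e [e [t [f [p b]]]] - [t [f [p b]]]] - [t [f [p b]]]] - [t [f [p b]]]] - [t [t [f [p b]]] & [f [p b]]]]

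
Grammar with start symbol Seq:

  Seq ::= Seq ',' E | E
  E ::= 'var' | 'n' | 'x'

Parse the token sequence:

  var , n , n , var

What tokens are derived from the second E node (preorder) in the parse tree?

n

[Seq [Seq [Seq [Seq [E var]] , [E n]] , [E n]] , [E var]]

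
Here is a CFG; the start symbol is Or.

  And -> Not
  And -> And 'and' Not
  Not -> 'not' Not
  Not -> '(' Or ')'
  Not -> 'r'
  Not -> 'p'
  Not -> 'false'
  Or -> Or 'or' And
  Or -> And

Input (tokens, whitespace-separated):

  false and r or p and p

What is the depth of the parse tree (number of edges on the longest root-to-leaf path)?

[Or [Or [And [And [Not false]] and [Not r]]] or [And [And [Not p]] and [Not p]]]

5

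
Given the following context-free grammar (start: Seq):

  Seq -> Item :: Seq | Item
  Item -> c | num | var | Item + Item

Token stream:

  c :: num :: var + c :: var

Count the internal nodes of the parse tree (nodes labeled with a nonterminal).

10

[Seq [Item c] :: [Seq [Item num] :: [Seq [Item [Item var] + [Item c]] :: [Seq [Item var]]]]]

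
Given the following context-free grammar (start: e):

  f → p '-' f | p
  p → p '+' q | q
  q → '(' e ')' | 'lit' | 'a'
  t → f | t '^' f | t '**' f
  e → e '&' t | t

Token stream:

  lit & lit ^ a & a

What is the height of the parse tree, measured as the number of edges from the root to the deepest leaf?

7

[e [e [e [t [f [p [q lit]]]]] & [t [t [f [p [q lit]]]] ^ [f [p [q a]]]]] & [t [f [p [q a]]]]]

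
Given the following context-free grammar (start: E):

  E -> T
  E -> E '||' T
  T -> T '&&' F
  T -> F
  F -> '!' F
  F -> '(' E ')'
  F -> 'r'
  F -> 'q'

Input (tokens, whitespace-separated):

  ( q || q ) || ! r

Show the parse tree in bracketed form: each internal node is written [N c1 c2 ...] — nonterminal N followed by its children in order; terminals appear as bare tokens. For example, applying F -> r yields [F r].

E
E || T
T || T
F || T
( E ) || T
( E || T ) || T
( T || T ) || T
( F || T ) || T
( q || T ) || T
( q || F ) || T
( q || q ) || T
( q || q ) || F
( q || q ) || ! F
( q || q ) || ! r

[E [E [T [F ( [E [E [T [F q]]] || [T [F q]]] )]]] || [T [F ! [F r]]]]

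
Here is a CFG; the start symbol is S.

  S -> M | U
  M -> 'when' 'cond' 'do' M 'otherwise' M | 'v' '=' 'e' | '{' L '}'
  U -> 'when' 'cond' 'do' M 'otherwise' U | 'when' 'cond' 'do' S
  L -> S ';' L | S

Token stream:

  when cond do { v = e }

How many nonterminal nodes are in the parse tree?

7

[S [U when cond do [S [M { [L [S [M v = e]]] }]]]]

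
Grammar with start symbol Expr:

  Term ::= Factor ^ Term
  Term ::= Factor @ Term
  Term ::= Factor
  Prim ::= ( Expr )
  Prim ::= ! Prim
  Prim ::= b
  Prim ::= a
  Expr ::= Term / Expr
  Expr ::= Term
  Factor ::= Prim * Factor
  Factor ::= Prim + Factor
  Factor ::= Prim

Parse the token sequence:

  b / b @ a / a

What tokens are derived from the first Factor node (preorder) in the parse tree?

[Expr [Term [Factor [Prim b]]] / [Expr [Term [Factor [Prim b]] @ [Term [Factor [Prim a]]]] / [Expr [Term [Factor [Prim a]]]]]]

b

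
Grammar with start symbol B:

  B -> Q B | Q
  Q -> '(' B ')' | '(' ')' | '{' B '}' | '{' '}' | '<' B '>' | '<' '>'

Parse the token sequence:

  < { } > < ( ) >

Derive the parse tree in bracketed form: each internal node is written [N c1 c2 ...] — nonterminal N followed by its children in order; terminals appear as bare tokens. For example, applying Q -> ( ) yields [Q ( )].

[B [Q < [B [Q { }]] >] [B [Q < [B [Q ( )]] >]]]

B
Q B
< B > B
< Q > B
< { } > B
< { } > Q
< { } > < B >
< { } > < Q >
< { } > < ( ) >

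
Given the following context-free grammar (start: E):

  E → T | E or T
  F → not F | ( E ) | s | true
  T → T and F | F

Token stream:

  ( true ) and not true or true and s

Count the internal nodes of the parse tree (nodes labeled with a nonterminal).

[E [E [T [T [F ( [E [T [F true]]] )]] and [F not [F true]]]] or [T [T [F true]] and [F s]]]

14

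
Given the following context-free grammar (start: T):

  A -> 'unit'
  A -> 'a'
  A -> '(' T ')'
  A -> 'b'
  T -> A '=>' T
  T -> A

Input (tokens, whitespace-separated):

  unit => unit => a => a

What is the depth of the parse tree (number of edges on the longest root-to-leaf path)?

[T [A unit] => [T [A unit] => [T [A a] => [T [A a]]]]]

5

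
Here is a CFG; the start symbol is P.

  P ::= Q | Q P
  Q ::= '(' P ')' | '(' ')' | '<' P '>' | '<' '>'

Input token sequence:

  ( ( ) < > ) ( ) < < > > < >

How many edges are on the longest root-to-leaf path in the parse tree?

[P [Q ( [P [Q ( )] [P [Q < >]]] )] [P [Q ( )] [P [Q < [P [Q < >]] >] [P [Q < >]]]]]

6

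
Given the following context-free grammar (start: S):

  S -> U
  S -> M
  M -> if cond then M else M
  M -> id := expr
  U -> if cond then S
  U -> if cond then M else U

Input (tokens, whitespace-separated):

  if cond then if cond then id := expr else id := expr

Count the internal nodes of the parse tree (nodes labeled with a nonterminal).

6

[S [U if cond then [S [M if cond then [M id := expr] else [M id := expr]]]]]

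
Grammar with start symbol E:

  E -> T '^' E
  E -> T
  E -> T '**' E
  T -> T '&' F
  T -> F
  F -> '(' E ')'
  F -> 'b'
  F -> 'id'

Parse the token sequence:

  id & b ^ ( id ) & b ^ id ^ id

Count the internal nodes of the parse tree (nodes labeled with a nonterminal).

19

[E [T [T [F id]] & [F b]] ^ [E [T [T [F ( [E [T [F id]]] )]] & [F b]] ^ [E [T [F id]] ^ [E [T [F id]]]]]]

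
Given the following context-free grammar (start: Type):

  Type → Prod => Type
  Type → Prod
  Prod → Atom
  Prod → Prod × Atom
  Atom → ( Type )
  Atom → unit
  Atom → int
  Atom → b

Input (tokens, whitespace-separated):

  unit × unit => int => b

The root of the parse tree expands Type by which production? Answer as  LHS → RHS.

[Type [Prod [Prod [Atom unit]] × [Atom unit]] => [Type [Prod [Atom int]] => [Type [Prod [Atom b]]]]]

Type → Prod => Type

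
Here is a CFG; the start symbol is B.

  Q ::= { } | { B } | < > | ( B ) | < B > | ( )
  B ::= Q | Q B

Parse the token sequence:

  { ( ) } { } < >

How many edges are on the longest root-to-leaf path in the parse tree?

[B [Q { [B [Q ( )]] }] [B [Q { }] [B [Q < >]]]]

4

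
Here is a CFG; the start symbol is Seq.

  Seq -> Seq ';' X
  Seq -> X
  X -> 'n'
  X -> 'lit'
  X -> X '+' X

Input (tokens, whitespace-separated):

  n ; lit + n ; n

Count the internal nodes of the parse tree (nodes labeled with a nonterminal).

8

[Seq [Seq [Seq [X n]] ; [X [X lit] + [X n]]] ; [X n]]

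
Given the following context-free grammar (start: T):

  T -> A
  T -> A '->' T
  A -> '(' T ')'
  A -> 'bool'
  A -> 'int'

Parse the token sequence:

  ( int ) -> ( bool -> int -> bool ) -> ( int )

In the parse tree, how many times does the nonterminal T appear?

8

[T [A ( [T [A int]] )] -> [T [A ( [T [A bool] -> [T [A int] -> [T [A bool]]]] )] -> [T [A ( [T [A int]] )]]]]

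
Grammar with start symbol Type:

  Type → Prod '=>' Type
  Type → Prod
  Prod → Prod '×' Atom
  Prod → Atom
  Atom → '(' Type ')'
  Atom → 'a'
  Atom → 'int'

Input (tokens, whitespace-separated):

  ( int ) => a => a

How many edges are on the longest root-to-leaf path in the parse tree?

6

[Type [Prod [Atom ( [Type [Prod [Atom int]]] )]] => [Type [Prod [Atom a]] => [Type [Prod [Atom a]]]]]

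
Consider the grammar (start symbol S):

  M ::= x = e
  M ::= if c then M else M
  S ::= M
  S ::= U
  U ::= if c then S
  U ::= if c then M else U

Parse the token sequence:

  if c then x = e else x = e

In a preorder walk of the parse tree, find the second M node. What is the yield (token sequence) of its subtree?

[S [M if c then [M x = e] else [M x = e]]]

x = e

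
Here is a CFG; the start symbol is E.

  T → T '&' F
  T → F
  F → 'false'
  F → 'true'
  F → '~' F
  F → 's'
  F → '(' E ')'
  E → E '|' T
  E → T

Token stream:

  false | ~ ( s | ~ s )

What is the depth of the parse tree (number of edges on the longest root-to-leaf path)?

8

[E [E [T [F false]]] | [T [F ~ [F ( [E [E [T [F s]]] | [T [F ~ [F s]]]] )]]]]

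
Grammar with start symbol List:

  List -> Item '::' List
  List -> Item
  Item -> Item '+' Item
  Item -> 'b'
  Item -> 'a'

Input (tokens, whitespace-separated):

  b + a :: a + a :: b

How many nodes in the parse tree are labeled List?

[List [Item [Item b] + [Item a]] :: [List [Item [Item a] + [Item a]] :: [List [Item b]]]]

3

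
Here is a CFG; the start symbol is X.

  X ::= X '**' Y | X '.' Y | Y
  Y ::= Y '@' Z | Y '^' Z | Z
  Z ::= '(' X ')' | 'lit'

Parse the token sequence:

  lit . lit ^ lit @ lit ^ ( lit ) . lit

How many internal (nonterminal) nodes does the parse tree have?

[X [X [X [Y [Z lit]]] . [Y [Y [Y [Y [Z lit]] ^ [Z lit]] @ [Z lit]] ^ [Z ( [X [Y [Z lit]]] )]]] . [Y [Z lit]]]

18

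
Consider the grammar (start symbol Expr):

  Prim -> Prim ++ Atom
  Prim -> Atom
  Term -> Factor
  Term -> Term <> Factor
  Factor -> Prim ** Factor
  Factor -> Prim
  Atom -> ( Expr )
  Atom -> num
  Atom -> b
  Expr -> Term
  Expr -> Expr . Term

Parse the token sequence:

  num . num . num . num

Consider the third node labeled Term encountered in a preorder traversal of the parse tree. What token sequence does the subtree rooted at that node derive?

[Expr [Expr [Expr [Expr [Term [Factor [Prim [Atom num]]]]] . [Term [Factor [Prim [Atom num]]]]] . [Term [Factor [Prim [Atom num]]]]] . [Term [Factor [Prim [Atom num]]]]]

num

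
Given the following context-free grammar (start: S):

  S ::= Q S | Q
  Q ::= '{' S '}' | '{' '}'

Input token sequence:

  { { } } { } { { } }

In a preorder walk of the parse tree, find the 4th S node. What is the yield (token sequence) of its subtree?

[S [Q { [S [Q { }]] }] [S [Q { }] [S [Q { [S [Q { }]] }]]]]

{ { } }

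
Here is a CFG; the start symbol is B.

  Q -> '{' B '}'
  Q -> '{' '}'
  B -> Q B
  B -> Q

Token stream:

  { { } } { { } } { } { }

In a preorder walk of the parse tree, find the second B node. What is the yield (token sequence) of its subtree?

{ }

[B [Q { [B [Q { }]] }] [B [Q { [B [Q { }]] }] [B [Q { }] [B [Q { }]]]]]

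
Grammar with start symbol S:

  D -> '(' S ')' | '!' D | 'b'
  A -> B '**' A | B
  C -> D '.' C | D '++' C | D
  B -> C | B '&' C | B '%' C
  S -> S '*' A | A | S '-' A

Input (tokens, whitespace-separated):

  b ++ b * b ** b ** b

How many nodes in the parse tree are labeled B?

[S [S [A [B [C [D b] ++ [C [D b]]]]]] * [A [B [C [D b]]] ** [A [B [C [D b]]] ** [A [B [C [D b]]]]]]]

4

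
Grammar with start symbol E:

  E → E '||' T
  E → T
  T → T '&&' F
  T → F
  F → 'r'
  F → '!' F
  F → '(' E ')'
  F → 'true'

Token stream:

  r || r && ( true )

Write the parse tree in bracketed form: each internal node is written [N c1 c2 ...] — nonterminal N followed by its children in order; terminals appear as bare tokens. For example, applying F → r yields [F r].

E
E || T
T || T
F || T
r || T
r || T && F
r || F && F
r || r && F
r || r && ( E )
r || r && ( T )
r || r && ( F )
r || r && ( true )

[E [E [T [F r]]] || [T [T [F r]] && [F ( [E [T [F true]]] )]]]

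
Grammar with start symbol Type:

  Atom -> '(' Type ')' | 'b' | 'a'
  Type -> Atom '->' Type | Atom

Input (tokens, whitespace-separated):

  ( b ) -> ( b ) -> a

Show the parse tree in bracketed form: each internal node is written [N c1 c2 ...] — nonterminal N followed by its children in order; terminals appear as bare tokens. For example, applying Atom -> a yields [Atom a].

Type
Atom -> Type
( Type ) -> Type
( Atom ) -> Type
( b ) -> Type
( b ) -> Atom -> Type
( b ) -> ( Type ) -> Type
( b ) -> ( Atom ) -> Type
( b ) -> ( b ) -> Type
( b ) -> ( b ) -> Atom
( b ) -> ( b ) -> a

[Type [Atom ( [Type [Atom b]] )] -> [Type [Atom ( [Type [Atom b]] )] -> [Type [Atom a]]]]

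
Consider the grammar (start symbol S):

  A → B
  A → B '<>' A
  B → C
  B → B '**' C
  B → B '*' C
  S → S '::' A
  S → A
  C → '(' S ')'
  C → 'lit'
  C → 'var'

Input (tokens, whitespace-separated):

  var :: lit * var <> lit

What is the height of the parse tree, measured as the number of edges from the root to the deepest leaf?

5

[S [S [A [B [C var]]]] :: [A [B [B [C lit]] * [C var]] <> [A [B [C lit]]]]]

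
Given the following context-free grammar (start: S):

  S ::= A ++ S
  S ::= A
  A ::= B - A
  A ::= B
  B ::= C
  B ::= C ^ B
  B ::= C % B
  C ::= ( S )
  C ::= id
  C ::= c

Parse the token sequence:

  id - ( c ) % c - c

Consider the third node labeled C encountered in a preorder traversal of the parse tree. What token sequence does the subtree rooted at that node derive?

[S [A [B [C id]] - [A [B [C ( [S [A [B [C c]]]] )] % [B [C c]]] - [A [B [C c]]]]]]

c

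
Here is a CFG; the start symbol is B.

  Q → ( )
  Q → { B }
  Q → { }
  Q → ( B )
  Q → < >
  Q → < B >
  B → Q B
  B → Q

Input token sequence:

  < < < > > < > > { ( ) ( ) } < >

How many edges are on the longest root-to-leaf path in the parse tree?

[B [Q < [B [Q < [B [Q < >]] >] [B [Q < >]]] >] [B [Q { [B [Q ( )] [B [Q ( )]]] }] [B [Q < >]]]]

6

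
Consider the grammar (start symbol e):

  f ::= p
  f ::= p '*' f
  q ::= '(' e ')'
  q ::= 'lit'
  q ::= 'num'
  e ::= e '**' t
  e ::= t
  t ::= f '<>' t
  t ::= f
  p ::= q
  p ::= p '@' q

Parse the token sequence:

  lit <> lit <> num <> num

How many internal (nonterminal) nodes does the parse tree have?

17

[e [t [f [p [q lit]]] <> [t [f [p [q lit]]] <> [t [f [p [q num]]] <> [t [f [p [q num]]]]]]]]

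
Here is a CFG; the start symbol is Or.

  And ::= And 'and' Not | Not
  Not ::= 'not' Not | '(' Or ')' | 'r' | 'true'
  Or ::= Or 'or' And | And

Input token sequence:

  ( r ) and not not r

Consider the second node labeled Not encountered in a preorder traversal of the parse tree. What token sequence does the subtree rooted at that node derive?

[Or [And [And [Not ( [Or [And [Not r]]] )]] and [Not not [Not not [Not r]]]]]

r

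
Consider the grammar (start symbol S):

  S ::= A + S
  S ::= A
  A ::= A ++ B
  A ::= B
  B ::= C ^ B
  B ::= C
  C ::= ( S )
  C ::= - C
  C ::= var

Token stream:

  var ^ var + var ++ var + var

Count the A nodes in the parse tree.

4

[S [A [B [C var] ^ [B [C var]]]] + [S [A [A [B [C var]]] ++ [B [C var]]] + [S [A [B [C var]]]]]]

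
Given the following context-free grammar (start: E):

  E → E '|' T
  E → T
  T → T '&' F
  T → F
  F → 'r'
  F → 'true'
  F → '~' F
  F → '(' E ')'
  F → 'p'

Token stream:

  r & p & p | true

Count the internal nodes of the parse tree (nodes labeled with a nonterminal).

10

[E [E [T [T [T [F r]] & [F p]] & [F p]]] | [T [F true]]]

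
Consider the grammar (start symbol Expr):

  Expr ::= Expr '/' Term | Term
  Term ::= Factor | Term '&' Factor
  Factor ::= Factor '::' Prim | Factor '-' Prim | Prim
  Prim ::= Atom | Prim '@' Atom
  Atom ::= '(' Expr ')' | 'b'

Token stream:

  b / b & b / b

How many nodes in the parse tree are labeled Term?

4

[Expr [Expr [Expr [Term [Factor [Prim [Atom b]]]]] / [Term [Term [Factor [Prim [Atom b]]]] & [Factor [Prim [Atom b]]]]] / [Term [Factor [Prim [Atom b]]]]]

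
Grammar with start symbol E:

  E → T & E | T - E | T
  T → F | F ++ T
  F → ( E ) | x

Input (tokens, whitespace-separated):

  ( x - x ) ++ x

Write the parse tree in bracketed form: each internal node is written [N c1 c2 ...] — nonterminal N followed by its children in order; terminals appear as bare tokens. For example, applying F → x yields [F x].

[E [T [F ( [E [T [F x]] - [E [T [F x]]]] )] ++ [T [F x]]]]

E
T
F ++ T
( E ) ++ T
( T - E ) ++ T
( F - E ) ++ T
( x - E ) ++ T
( x - T ) ++ T
( x - F ) ++ T
( x - x ) ++ T
( x - x ) ++ F
( x - x ) ++ x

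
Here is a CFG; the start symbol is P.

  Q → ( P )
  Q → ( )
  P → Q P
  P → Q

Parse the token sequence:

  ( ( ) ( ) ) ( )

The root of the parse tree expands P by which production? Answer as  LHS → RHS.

[P [Q ( [P [Q ( )] [P [Q ( )]]] )] [P [Q ( )]]]

P → Q P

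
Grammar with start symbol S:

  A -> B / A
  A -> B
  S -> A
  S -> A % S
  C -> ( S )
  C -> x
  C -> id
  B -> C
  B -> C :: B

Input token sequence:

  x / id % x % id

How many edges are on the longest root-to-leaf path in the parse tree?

6

[S [A [B [C x]] / [A [B [C id]]]] % [S [A [B [C x]]] % [S [A [B [C id]]]]]]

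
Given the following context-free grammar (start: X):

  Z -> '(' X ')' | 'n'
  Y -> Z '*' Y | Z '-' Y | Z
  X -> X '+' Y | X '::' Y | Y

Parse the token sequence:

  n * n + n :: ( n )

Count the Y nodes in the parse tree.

[X [X [X [Y [Z n] * [Y [Z n]]]] + [Y [Z n]]] :: [Y [Z ( [X [Y [Z n]]] )]]]

5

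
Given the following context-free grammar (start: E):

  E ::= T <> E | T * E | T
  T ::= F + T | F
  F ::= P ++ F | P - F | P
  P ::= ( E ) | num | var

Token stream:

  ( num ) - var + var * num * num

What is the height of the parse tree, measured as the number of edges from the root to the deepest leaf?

[E [T [F [P ( [E [T [F [P num]]]] )] - [F [P var]]] + [T [F [P var]]]] * [E [T [F [P num]]] * [E [T [F [P num]]]]]]

8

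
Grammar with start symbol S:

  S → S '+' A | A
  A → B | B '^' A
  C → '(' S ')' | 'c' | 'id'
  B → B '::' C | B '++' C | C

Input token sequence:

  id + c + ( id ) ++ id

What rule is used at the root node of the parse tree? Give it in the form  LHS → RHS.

S → S '+' A

[S [S [S [A [B [C id]]]] + [A [B [C c]]]] + [A [B [B [C ( [S [A [B [C id]]]] )]] ++ [C id]]]]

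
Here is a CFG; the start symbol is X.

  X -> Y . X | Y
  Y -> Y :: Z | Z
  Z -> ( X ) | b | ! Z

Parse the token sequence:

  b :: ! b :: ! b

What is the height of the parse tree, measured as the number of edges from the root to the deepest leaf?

[X [Y [Y [Y [Z b]] :: [Z ! [Z b]]] :: [Z ! [Z b]]]]

5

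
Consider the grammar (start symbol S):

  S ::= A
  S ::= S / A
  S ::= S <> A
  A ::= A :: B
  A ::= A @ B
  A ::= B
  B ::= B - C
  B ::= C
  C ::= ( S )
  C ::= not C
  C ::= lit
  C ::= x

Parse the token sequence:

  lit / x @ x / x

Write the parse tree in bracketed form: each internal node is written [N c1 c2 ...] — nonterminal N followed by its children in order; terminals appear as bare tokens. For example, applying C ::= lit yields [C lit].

S
S / A
S / A / A
A / A / A
B / A / A
C / A / A
lit / A / A
lit / A @ B / A
lit / B @ B / A
lit / C @ B / A
lit / x @ B / A
lit / x @ C / A
lit / x @ x / A
lit / x @ x / B
lit / x @ x / C
lit / x @ x / x

[S [S [S [A [B [C lit]]]] / [A [A [B [C x]]] @ [B [C x]]]] / [A [B [C x]]]]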